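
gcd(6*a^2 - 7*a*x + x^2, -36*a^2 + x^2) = -6*a + x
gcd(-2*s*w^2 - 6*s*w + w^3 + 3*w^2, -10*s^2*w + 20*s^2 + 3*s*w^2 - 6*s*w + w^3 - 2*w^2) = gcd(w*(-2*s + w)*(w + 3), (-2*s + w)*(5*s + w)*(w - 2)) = 2*s - w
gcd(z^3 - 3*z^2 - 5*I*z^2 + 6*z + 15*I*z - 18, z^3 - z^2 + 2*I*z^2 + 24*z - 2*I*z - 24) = 1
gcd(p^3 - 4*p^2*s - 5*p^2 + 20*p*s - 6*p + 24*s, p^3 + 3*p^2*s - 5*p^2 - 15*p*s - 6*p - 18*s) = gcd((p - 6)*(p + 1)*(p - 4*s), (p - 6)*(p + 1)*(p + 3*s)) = p^2 - 5*p - 6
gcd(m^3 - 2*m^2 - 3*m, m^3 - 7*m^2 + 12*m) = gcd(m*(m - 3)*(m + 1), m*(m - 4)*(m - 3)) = m^2 - 3*m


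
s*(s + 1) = s^2 + s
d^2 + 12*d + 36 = (d + 6)^2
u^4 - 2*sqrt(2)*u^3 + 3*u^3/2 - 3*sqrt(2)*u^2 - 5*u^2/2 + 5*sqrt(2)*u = u*(u - 1)*(u + 5/2)*(u - 2*sqrt(2))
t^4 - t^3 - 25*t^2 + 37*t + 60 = (t - 4)*(t - 3)*(t + 1)*(t + 5)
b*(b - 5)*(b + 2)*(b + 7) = b^4 + 4*b^3 - 31*b^2 - 70*b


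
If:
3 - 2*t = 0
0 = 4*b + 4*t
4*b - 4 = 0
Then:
No Solution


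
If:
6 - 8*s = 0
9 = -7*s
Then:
No Solution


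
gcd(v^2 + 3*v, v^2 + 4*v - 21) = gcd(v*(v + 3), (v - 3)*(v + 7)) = 1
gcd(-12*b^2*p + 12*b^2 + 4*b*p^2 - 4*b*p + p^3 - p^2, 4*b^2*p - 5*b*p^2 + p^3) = 1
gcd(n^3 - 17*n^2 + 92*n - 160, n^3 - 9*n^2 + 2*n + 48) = n - 8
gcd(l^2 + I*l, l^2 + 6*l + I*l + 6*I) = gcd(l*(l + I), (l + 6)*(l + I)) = l + I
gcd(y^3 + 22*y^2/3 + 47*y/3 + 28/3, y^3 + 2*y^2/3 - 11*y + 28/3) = y + 4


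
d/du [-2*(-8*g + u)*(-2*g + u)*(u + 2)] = -32*g^2 + 40*g*u + 40*g - 6*u^2 - 8*u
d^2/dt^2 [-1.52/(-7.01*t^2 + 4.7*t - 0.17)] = (-149.385904*t^2 + 100.15888*t + 1.52*(14.02*t - 4.7)*(28.04*t - 9.4) - 3.622768)/(7.01*t^2 - 4.7*t + 0.17)^3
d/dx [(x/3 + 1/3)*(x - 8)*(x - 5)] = x^2 - 8*x + 9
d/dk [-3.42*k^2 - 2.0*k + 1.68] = -6.84*k - 2.0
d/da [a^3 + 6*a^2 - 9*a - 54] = 3*a^2 + 12*a - 9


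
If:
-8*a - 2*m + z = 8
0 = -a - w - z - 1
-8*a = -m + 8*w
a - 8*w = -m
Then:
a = 0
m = -72/17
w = -9/17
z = -8/17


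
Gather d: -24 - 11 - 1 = -36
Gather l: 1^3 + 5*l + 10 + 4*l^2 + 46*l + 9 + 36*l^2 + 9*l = 40*l^2 + 60*l + 20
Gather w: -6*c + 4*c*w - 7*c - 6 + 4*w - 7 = -13*c + w*(4*c + 4) - 13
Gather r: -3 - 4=-7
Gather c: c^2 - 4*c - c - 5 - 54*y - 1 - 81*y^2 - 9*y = c^2 - 5*c - 81*y^2 - 63*y - 6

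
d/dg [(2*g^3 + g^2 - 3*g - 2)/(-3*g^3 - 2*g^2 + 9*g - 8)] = (-g^4 + 18*g^3 - 63*g^2 - 24*g + 42)/(9*g^6 + 12*g^5 - 50*g^4 + 12*g^3 + 113*g^2 - 144*g + 64)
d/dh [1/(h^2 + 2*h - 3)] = 2*(-h - 1)/(h^2 + 2*h - 3)^2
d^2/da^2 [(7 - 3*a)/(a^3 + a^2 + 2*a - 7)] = 2*(-(3*a - 7)*(3*a^2 + 2*a + 2)^2 + (9*a^2 + 6*a + (3*a - 7)*(3*a + 1) + 6)*(a^3 + a^2 + 2*a - 7))/(a^3 + a^2 + 2*a - 7)^3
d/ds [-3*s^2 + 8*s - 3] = 8 - 6*s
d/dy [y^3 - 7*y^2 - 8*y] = 3*y^2 - 14*y - 8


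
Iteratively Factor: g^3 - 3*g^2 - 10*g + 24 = (g + 3)*(g^2 - 6*g + 8) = (g - 2)*(g + 3)*(g - 4)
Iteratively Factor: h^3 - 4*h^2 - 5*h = (h)*(h^2 - 4*h - 5) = h*(h - 5)*(h + 1)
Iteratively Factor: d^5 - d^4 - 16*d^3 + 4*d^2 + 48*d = (d + 3)*(d^4 - 4*d^3 - 4*d^2 + 16*d) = (d - 4)*(d + 3)*(d^3 - 4*d) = d*(d - 4)*(d + 3)*(d^2 - 4) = d*(d - 4)*(d - 2)*(d + 3)*(d + 2)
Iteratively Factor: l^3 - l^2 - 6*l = (l + 2)*(l^2 - 3*l) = l*(l + 2)*(l - 3)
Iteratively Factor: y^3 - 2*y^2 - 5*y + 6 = (y - 1)*(y^2 - y - 6) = (y - 3)*(y - 1)*(y + 2)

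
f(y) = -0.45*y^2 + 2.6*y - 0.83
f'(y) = 2.6 - 0.9*y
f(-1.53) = -5.86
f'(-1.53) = 3.98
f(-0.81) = -3.23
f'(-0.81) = 3.33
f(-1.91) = -7.44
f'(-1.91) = 4.32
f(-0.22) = -1.42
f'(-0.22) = 2.80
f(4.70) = 1.45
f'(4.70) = -1.63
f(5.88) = -1.10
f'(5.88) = -2.69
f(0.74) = 0.85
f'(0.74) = 1.93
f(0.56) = 0.48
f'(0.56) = 2.10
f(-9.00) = -60.68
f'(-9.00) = 10.70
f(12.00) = -34.43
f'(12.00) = -8.20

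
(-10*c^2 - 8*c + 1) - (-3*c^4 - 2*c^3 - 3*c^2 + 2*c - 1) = 3*c^4 + 2*c^3 - 7*c^2 - 10*c + 2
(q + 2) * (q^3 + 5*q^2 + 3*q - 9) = q^4 + 7*q^3 + 13*q^2 - 3*q - 18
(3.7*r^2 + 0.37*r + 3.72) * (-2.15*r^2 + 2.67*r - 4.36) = -7.955*r^4 + 9.0835*r^3 - 23.1421*r^2 + 8.3192*r - 16.2192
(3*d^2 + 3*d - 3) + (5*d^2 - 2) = 8*d^2 + 3*d - 5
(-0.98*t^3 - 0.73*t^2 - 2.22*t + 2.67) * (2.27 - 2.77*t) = 2.7146*t^4 - 0.2025*t^3 + 4.4923*t^2 - 12.4353*t + 6.0609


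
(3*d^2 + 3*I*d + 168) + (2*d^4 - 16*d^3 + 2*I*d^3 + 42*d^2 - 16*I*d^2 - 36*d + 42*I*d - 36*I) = 2*d^4 - 16*d^3 + 2*I*d^3 + 45*d^2 - 16*I*d^2 - 36*d + 45*I*d + 168 - 36*I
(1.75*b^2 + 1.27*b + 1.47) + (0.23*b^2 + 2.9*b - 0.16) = 1.98*b^2 + 4.17*b + 1.31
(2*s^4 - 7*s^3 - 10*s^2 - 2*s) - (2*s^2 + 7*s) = 2*s^4 - 7*s^3 - 12*s^2 - 9*s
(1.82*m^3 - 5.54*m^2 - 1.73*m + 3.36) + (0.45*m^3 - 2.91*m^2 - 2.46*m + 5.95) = 2.27*m^3 - 8.45*m^2 - 4.19*m + 9.31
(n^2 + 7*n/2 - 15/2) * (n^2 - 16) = n^4 + 7*n^3/2 - 47*n^2/2 - 56*n + 120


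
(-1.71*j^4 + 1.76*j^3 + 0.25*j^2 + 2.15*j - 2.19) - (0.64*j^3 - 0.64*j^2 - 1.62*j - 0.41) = -1.71*j^4 + 1.12*j^3 + 0.89*j^2 + 3.77*j - 1.78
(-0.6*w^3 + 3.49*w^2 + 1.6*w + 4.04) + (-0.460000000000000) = -0.6*w^3 + 3.49*w^2 + 1.6*w + 3.58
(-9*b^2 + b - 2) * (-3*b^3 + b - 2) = 27*b^5 - 3*b^4 - 3*b^3 + 19*b^2 - 4*b + 4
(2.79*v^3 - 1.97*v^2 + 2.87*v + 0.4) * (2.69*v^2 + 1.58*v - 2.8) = 7.5051*v^5 - 0.8911*v^4 - 3.2043*v^3 + 11.1266*v^2 - 7.404*v - 1.12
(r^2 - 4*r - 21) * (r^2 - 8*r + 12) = r^4 - 12*r^3 + 23*r^2 + 120*r - 252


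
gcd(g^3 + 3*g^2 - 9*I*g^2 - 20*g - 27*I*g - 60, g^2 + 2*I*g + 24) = g - 4*I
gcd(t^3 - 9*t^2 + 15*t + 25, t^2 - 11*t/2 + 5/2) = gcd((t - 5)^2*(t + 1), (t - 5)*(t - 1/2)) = t - 5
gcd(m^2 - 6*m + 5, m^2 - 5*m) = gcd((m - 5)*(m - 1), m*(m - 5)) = m - 5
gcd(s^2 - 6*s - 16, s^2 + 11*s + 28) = 1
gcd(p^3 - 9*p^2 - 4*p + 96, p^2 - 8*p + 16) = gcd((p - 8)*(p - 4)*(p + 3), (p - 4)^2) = p - 4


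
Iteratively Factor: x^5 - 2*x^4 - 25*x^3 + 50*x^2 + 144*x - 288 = (x - 2)*(x^4 - 25*x^2 + 144) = (x - 4)*(x - 2)*(x^3 + 4*x^2 - 9*x - 36) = (x - 4)*(x - 3)*(x - 2)*(x^2 + 7*x + 12) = (x - 4)*(x - 3)*(x - 2)*(x + 3)*(x + 4)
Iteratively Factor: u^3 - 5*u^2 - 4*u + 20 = (u - 2)*(u^2 - 3*u - 10) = (u - 2)*(u + 2)*(u - 5)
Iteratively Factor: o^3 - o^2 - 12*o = (o + 3)*(o^2 - 4*o) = o*(o + 3)*(o - 4)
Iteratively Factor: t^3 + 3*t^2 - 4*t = (t + 4)*(t^2 - t) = (t - 1)*(t + 4)*(t)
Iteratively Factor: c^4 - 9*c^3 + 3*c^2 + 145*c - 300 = (c - 5)*(c^3 - 4*c^2 - 17*c + 60) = (c - 5)^2*(c^2 + c - 12) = (c - 5)^2*(c - 3)*(c + 4)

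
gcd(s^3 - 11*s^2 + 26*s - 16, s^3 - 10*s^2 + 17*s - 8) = s^2 - 9*s + 8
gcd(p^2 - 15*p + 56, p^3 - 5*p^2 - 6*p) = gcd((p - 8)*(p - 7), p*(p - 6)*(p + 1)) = 1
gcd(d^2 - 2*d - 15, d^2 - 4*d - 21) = d + 3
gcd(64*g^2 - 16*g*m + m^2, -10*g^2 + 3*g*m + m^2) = 1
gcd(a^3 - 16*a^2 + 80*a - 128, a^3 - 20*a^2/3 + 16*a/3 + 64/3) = a^2 - 8*a + 16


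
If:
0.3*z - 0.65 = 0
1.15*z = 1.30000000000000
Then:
No Solution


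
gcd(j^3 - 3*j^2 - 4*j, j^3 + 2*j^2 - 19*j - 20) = j^2 - 3*j - 4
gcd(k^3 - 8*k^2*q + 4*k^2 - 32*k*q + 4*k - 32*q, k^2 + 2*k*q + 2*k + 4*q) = k + 2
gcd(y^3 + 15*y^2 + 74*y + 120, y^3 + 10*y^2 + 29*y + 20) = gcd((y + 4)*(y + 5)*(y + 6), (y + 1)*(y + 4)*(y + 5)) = y^2 + 9*y + 20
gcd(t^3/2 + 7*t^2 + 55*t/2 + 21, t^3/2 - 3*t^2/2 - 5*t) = 1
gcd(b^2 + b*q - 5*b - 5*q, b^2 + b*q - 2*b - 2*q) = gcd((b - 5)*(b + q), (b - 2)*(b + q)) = b + q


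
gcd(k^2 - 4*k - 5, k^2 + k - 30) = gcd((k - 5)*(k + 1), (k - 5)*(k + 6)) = k - 5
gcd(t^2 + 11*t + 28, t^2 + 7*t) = t + 7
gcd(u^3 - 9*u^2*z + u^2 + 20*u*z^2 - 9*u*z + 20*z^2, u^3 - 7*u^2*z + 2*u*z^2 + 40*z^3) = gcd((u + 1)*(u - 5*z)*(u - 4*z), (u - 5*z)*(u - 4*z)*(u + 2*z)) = u^2 - 9*u*z + 20*z^2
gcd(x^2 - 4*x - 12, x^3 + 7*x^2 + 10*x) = x + 2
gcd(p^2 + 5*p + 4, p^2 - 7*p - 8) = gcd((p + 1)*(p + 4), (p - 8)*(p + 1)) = p + 1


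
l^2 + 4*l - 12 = (l - 2)*(l + 6)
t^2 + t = t*(t + 1)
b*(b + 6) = b^2 + 6*b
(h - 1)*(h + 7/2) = h^2 + 5*h/2 - 7/2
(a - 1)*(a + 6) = a^2 + 5*a - 6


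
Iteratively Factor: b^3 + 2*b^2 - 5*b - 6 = (b + 3)*(b^2 - b - 2) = (b + 1)*(b + 3)*(b - 2)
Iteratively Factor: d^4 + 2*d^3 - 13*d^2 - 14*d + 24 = (d - 1)*(d^3 + 3*d^2 - 10*d - 24) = (d - 1)*(d + 2)*(d^2 + d - 12) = (d - 3)*(d - 1)*(d + 2)*(d + 4)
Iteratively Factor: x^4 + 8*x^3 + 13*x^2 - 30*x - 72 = (x + 3)*(x^3 + 5*x^2 - 2*x - 24) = (x + 3)*(x + 4)*(x^2 + x - 6) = (x + 3)^2*(x + 4)*(x - 2)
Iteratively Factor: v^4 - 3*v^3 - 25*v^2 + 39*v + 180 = (v - 4)*(v^3 + v^2 - 21*v - 45) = (v - 4)*(v + 3)*(v^2 - 2*v - 15) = (v - 5)*(v - 4)*(v + 3)*(v + 3)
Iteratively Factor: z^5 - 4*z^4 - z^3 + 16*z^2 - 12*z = (z)*(z^4 - 4*z^3 - z^2 + 16*z - 12) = z*(z - 2)*(z^3 - 2*z^2 - 5*z + 6) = z*(z - 3)*(z - 2)*(z^2 + z - 2) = z*(z - 3)*(z - 2)*(z - 1)*(z + 2)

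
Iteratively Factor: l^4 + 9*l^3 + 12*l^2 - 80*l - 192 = (l + 4)*(l^3 + 5*l^2 - 8*l - 48) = (l - 3)*(l + 4)*(l^2 + 8*l + 16) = (l - 3)*(l + 4)^2*(l + 4)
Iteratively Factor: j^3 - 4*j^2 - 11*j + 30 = (j - 5)*(j^2 + j - 6) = (j - 5)*(j - 2)*(j + 3)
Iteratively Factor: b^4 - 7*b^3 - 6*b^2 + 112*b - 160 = (b - 2)*(b^3 - 5*b^2 - 16*b + 80) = (b - 2)*(b + 4)*(b^2 - 9*b + 20) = (b - 5)*(b - 2)*(b + 4)*(b - 4)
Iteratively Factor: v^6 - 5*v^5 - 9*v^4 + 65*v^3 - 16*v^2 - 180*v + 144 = (v + 3)*(v^5 - 8*v^4 + 15*v^3 + 20*v^2 - 76*v + 48) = (v - 2)*(v + 3)*(v^4 - 6*v^3 + 3*v^2 + 26*v - 24) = (v - 3)*(v - 2)*(v + 3)*(v^3 - 3*v^2 - 6*v + 8) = (v - 3)*(v - 2)*(v + 2)*(v + 3)*(v^2 - 5*v + 4) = (v - 4)*(v - 3)*(v - 2)*(v + 2)*(v + 3)*(v - 1)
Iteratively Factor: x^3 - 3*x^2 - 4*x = (x + 1)*(x^2 - 4*x) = x*(x + 1)*(x - 4)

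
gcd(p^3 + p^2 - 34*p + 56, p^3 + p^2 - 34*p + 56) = p^3 + p^2 - 34*p + 56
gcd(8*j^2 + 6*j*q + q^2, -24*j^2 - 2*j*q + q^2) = 4*j + q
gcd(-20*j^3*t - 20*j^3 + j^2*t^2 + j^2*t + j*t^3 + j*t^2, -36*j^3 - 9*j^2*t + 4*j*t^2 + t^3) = 1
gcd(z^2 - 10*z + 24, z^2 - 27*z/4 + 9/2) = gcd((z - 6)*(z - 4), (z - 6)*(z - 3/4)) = z - 6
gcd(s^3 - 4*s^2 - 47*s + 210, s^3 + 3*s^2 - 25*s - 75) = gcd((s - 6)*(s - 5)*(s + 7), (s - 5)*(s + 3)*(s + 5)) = s - 5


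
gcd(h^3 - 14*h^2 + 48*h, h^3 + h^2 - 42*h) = h^2 - 6*h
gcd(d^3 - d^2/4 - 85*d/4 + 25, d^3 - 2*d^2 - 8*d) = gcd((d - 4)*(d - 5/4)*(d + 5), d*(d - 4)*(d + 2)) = d - 4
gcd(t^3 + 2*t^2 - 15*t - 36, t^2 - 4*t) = t - 4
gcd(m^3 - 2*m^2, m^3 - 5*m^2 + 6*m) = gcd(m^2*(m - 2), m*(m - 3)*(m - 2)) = m^2 - 2*m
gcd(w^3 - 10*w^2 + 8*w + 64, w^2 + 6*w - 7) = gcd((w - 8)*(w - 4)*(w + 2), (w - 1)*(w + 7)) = 1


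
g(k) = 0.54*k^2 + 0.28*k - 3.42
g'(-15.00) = -15.92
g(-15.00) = 113.88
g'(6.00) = 6.76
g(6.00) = 17.70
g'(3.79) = 4.37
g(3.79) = 5.40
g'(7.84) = 8.75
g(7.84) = 31.97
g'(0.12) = 0.41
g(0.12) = -3.38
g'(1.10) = 1.47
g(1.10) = -2.46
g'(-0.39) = -0.14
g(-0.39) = -3.45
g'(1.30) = 1.68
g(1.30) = -2.14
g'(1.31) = 1.69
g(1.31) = -2.13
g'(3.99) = 4.59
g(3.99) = 6.29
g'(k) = 1.08*k + 0.28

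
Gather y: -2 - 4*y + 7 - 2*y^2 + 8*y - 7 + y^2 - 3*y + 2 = -y^2 + y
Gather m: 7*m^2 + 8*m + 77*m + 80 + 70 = 7*m^2 + 85*m + 150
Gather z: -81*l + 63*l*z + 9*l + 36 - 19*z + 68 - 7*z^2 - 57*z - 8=-72*l - 7*z^2 + z*(63*l - 76) + 96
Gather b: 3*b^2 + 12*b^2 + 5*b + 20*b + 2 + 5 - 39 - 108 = 15*b^2 + 25*b - 140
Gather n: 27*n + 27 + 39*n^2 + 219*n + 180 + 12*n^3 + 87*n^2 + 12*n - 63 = 12*n^3 + 126*n^2 + 258*n + 144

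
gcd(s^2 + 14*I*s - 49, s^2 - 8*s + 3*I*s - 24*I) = 1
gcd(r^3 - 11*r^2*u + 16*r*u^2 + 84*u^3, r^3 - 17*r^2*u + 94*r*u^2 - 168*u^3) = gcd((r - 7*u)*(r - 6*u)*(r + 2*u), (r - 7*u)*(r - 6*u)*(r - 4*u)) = r^2 - 13*r*u + 42*u^2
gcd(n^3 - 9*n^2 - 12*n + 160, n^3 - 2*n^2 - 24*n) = n + 4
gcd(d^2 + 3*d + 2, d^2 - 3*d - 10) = d + 2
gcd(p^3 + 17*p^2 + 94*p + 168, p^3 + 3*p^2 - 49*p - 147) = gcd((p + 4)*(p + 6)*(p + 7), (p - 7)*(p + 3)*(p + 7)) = p + 7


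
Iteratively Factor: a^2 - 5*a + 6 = (a - 3)*(a - 2)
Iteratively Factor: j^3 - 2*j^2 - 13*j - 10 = (j + 2)*(j^2 - 4*j - 5) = (j - 5)*(j + 2)*(j + 1)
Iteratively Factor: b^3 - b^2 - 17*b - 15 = (b + 1)*(b^2 - 2*b - 15) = (b + 1)*(b + 3)*(b - 5)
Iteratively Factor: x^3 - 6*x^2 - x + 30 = (x + 2)*(x^2 - 8*x + 15) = (x - 5)*(x + 2)*(x - 3)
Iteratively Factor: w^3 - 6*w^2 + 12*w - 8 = (w - 2)*(w^2 - 4*w + 4) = (w - 2)^2*(w - 2)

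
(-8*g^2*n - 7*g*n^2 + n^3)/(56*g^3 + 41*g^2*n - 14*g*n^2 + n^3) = -n/(7*g - n)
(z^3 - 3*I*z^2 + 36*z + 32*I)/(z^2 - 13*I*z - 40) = (z^2 + 5*I*z - 4)/(z - 5*I)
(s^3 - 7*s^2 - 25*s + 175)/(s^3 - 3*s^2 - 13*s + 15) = (s^2 - 2*s - 35)/(s^2 + 2*s - 3)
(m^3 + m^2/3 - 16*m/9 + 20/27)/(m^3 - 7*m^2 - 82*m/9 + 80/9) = (m - 2/3)/(m - 8)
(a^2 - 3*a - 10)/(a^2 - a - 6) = (a - 5)/(a - 3)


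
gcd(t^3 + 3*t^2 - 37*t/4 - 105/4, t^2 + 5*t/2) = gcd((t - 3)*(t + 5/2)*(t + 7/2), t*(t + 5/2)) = t + 5/2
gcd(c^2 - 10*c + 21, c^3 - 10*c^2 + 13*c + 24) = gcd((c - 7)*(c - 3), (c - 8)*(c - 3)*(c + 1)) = c - 3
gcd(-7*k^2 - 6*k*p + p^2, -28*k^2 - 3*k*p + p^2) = -7*k + p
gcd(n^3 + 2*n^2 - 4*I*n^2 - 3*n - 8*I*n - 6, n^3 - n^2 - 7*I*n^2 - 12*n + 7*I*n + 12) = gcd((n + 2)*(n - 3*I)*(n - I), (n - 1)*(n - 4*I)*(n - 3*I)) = n - 3*I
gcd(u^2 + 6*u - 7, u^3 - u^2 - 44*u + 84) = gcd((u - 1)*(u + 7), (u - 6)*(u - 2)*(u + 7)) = u + 7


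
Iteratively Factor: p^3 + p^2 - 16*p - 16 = (p + 4)*(p^2 - 3*p - 4) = (p + 1)*(p + 4)*(p - 4)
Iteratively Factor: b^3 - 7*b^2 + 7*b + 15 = (b - 5)*(b^2 - 2*b - 3) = (b - 5)*(b - 3)*(b + 1)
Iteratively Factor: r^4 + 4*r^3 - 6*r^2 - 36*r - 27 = (r + 1)*(r^3 + 3*r^2 - 9*r - 27) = (r + 1)*(r + 3)*(r^2 - 9) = (r + 1)*(r + 3)^2*(r - 3)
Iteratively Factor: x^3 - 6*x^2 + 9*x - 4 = (x - 4)*(x^2 - 2*x + 1) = (x - 4)*(x - 1)*(x - 1)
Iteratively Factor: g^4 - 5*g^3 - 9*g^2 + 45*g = (g - 5)*(g^3 - 9*g) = (g - 5)*(g - 3)*(g^2 + 3*g) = (g - 5)*(g - 3)*(g + 3)*(g)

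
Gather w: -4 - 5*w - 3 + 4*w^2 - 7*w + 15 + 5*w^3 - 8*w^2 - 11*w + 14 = 5*w^3 - 4*w^2 - 23*w + 22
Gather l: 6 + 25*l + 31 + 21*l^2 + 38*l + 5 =21*l^2 + 63*l + 42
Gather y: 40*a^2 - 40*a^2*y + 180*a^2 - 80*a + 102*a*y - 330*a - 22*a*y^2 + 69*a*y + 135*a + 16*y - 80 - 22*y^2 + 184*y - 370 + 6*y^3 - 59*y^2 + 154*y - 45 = 220*a^2 - 275*a + 6*y^3 + y^2*(-22*a - 81) + y*(-40*a^2 + 171*a + 354) - 495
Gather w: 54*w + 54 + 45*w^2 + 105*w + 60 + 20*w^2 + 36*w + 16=65*w^2 + 195*w + 130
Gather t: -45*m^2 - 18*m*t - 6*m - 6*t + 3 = -45*m^2 - 6*m + t*(-18*m - 6) + 3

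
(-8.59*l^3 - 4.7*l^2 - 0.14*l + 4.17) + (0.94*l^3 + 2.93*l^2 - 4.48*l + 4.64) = -7.65*l^3 - 1.77*l^2 - 4.62*l + 8.81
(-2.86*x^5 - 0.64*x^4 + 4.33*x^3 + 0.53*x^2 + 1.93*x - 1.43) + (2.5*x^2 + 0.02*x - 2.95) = -2.86*x^5 - 0.64*x^4 + 4.33*x^3 + 3.03*x^2 + 1.95*x - 4.38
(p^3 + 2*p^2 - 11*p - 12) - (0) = p^3 + 2*p^2 - 11*p - 12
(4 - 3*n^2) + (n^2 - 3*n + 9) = -2*n^2 - 3*n + 13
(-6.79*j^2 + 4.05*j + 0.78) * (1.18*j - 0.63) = -8.0122*j^3 + 9.0567*j^2 - 1.6311*j - 0.4914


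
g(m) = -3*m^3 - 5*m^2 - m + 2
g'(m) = -9*m^2 - 10*m - 1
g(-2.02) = 8.35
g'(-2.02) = -17.52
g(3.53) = -195.80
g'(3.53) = -148.45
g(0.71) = -2.30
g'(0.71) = -12.64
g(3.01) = -128.12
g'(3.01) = -112.64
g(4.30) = -333.27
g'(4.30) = -210.41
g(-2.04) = 8.70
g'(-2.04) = -18.05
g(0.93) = -5.67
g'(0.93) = -18.08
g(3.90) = -255.91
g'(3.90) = -176.89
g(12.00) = -5914.00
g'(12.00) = -1417.00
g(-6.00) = 476.00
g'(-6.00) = -265.00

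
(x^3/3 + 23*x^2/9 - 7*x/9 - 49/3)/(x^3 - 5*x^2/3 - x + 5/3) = (3*x^3 + 23*x^2 - 7*x - 147)/(3*(3*x^3 - 5*x^2 - 3*x + 5))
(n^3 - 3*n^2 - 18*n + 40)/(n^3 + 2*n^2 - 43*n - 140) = (n^2 - 7*n + 10)/(n^2 - 2*n - 35)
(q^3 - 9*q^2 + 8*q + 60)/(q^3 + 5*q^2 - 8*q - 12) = (q^3 - 9*q^2 + 8*q + 60)/(q^3 + 5*q^2 - 8*q - 12)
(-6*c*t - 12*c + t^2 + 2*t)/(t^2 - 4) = (-6*c + t)/(t - 2)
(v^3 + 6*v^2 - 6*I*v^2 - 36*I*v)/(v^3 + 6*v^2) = (v - 6*I)/v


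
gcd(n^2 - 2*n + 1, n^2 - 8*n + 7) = n - 1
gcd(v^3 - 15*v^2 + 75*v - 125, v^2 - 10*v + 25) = v^2 - 10*v + 25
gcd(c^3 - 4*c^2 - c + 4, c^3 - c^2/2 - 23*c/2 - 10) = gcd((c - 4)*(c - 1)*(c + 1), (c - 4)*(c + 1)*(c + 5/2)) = c^2 - 3*c - 4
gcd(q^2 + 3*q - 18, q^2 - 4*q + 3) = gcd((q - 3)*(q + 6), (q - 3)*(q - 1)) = q - 3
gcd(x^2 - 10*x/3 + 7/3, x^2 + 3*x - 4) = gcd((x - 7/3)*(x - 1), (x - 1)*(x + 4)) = x - 1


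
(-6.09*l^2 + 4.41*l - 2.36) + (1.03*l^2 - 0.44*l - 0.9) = -5.06*l^2 + 3.97*l - 3.26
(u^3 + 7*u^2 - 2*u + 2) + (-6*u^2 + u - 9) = u^3 + u^2 - u - 7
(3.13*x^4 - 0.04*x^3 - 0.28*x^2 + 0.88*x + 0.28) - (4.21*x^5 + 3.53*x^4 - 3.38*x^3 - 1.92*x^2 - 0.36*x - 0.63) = -4.21*x^5 - 0.4*x^4 + 3.34*x^3 + 1.64*x^2 + 1.24*x + 0.91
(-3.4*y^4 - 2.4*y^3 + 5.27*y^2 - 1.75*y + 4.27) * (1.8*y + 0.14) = -6.12*y^5 - 4.796*y^4 + 9.15*y^3 - 2.4122*y^2 + 7.441*y + 0.5978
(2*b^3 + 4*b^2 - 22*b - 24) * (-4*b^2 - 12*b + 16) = -8*b^5 - 40*b^4 + 72*b^3 + 424*b^2 - 64*b - 384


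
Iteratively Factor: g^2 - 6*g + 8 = (g - 4)*(g - 2)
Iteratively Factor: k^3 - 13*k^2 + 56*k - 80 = (k - 4)*(k^2 - 9*k + 20) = (k - 4)^2*(k - 5)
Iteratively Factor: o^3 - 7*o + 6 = (o + 3)*(o^2 - 3*o + 2) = (o - 2)*(o + 3)*(o - 1)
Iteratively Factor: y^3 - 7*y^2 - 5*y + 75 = (y - 5)*(y^2 - 2*y - 15) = (y - 5)^2*(y + 3)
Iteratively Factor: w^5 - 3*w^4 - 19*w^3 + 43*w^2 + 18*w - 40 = (w + 4)*(w^4 - 7*w^3 + 9*w^2 + 7*w - 10) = (w - 5)*(w + 4)*(w^3 - 2*w^2 - w + 2) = (w - 5)*(w + 1)*(w + 4)*(w^2 - 3*w + 2) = (w - 5)*(w - 1)*(w + 1)*(w + 4)*(w - 2)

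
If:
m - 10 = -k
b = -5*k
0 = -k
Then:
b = 0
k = 0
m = 10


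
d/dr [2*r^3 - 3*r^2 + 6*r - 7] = 6*r^2 - 6*r + 6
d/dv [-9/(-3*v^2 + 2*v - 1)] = 18*(1 - 3*v)/(3*v^2 - 2*v + 1)^2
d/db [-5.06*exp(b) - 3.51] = -5.06*exp(b)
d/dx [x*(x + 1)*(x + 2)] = 3*x^2 + 6*x + 2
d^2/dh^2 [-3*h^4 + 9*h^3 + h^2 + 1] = -36*h^2 + 54*h + 2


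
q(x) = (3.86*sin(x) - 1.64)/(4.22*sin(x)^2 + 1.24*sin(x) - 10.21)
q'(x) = (-8.44*sin(x)*cos(x) - 1.24*cos(x))*(3.86*sin(x) - 1.64)/(4.22*sin(x)^2 + 1.24*sin(x) - 10.21)^2 + 3.86*cos(x)/(4.22*sin(x)^2 + 1.24*sin(x) - 10.21) = (-16.2892*sin(x)^2 + 13.8416*sin(x) - 37.377)*cos(x)/(17.8084*sin(x)^4 + 10.4656*sin(x)^3 - 84.6348*sin(x)^2 - 25.3208*sin(x) + 104.2441)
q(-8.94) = 0.35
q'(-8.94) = 0.43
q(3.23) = 0.19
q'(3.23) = 0.36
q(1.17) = -0.35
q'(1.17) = -0.50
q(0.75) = -0.13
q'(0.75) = -0.47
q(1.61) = -0.47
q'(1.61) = 0.07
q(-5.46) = -0.17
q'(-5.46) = -0.49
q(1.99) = -0.34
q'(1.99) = 0.51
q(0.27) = 0.06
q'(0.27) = -0.37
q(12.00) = 0.38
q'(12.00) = -0.45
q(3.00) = 0.11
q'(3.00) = 0.36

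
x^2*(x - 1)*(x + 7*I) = x^4 - x^3 + 7*I*x^3 - 7*I*x^2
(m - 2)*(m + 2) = m^2 - 4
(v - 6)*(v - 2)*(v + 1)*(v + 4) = v^4 - 3*v^3 - 24*v^2 + 28*v + 48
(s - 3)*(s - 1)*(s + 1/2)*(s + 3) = s^4 - s^3/2 - 19*s^2/2 + 9*s/2 + 9/2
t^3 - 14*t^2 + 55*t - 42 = (t - 7)*(t - 6)*(t - 1)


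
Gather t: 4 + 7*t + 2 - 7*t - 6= 0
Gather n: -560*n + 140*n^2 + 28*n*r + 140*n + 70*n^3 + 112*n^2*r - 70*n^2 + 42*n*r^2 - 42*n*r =70*n^3 + n^2*(112*r + 70) + n*(42*r^2 - 14*r - 420)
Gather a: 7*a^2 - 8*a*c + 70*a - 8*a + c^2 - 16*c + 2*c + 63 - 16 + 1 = 7*a^2 + a*(62 - 8*c) + c^2 - 14*c + 48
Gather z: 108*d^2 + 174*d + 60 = 108*d^2 + 174*d + 60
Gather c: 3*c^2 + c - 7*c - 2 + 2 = 3*c^2 - 6*c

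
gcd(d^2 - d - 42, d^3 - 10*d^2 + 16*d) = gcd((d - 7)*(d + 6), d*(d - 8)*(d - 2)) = 1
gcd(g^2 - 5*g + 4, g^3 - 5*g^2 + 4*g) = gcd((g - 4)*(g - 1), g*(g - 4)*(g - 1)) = g^2 - 5*g + 4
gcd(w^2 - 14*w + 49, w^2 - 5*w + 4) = 1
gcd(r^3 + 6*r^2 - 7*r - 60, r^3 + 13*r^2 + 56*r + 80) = r^2 + 9*r + 20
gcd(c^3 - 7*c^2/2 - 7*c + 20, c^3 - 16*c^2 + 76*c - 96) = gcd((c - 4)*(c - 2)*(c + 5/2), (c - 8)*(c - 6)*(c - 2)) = c - 2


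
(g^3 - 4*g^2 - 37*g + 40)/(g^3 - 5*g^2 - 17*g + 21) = (g^2 - 3*g - 40)/(g^2 - 4*g - 21)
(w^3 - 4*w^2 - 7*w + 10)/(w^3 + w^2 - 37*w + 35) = (w + 2)/(w + 7)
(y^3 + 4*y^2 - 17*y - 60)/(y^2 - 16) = (y^2 + 8*y + 15)/(y + 4)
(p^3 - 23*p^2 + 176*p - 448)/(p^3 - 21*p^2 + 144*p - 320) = (p - 7)/(p - 5)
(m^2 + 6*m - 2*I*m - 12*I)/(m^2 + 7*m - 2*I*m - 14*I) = (m + 6)/(m + 7)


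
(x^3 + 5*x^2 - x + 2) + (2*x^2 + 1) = x^3 + 7*x^2 - x + 3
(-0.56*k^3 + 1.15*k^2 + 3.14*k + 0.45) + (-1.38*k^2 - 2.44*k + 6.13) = -0.56*k^3 - 0.23*k^2 + 0.7*k + 6.58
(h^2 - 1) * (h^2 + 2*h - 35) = h^4 + 2*h^3 - 36*h^2 - 2*h + 35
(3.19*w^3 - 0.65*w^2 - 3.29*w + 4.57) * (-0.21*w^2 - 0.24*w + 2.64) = -0.6699*w^5 - 0.6291*w^4 + 9.2685*w^3 - 1.8861*w^2 - 9.7824*w + 12.0648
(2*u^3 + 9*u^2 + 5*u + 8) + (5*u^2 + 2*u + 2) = 2*u^3 + 14*u^2 + 7*u + 10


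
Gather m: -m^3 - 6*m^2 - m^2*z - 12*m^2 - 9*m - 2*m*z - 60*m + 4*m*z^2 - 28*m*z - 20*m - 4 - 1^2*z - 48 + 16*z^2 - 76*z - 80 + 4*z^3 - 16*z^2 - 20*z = -m^3 + m^2*(-z - 18) + m*(4*z^2 - 30*z - 89) + 4*z^3 - 97*z - 132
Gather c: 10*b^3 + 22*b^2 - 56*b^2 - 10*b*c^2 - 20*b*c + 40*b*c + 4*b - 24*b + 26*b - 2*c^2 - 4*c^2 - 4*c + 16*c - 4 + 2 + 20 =10*b^3 - 34*b^2 + 6*b + c^2*(-10*b - 6) + c*(20*b + 12) + 18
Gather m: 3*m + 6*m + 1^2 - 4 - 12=9*m - 15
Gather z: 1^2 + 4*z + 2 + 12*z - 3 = 16*z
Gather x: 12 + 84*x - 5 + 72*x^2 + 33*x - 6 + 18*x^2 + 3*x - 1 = 90*x^2 + 120*x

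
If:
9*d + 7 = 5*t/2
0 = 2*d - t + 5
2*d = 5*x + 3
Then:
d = 11/8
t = 31/4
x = -1/20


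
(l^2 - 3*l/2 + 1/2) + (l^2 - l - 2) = 2*l^2 - 5*l/2 - 3/2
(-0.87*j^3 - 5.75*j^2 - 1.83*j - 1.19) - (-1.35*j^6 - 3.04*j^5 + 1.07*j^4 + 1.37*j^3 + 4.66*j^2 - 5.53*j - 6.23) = 1.35*j^6 + 3.04*j^5 - 1.07*j^4 - 2.24*j^3 - 10.41*j^2 + 3.7*j + 5.04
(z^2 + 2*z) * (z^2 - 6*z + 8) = z^4 - 4*z^3 - 4*z^2 + 16*z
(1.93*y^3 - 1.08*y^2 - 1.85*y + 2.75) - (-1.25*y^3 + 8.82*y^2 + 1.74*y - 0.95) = 3.18*y^3 - 9.9*y^2 - 3.59*y + 3.7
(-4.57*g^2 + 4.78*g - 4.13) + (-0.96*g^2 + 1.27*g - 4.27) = -5.53*g^2 + 6.05*g - 8.4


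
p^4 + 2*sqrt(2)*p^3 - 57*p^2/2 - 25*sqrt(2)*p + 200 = (p - 5*sqrt(2)/2)*(p - 2*sqrt(2))*(p + 5*sqrt(2)/2)*(p + 4*sqrt(2))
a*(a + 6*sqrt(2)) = a^2 + 6*sqrt(2)*a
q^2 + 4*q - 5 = (q - 1)*(q + 5)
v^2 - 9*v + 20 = (v - 5)*(v - 4)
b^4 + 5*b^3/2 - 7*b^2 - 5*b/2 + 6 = (b - 3/2)*(b - 1)*(b + 1)*(b + 4)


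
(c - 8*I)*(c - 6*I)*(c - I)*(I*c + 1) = I*c^4 + 16*c^3 - 77*I*c^2 - 110*c + 48*I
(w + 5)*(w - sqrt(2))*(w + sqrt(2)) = w^3 + 5*w^2 - 2*w - 10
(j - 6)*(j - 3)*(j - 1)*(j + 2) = j^4 - 8*j^3 + 7*j^2 + 36*j - 36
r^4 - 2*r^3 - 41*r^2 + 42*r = r*(r - 7)*(r - 1)*(r + 6)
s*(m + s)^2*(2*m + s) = 2*m^3*s + 5*m^2*s^2 + 4*m*s^3 + s^4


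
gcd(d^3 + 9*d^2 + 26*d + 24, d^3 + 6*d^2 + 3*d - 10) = d + 2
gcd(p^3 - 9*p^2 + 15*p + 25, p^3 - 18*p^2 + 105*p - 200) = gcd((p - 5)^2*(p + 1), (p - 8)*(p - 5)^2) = p^2 - 10*p + 25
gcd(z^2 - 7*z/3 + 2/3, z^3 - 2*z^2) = z - 2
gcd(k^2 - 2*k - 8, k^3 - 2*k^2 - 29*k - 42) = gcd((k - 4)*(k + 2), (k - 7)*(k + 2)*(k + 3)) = k + 2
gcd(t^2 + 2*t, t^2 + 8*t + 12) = t + 2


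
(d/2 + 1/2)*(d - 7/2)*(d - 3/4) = d^3/2 - 13*d^2/8 - 13*d/16 + 21/16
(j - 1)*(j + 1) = j^2 - 1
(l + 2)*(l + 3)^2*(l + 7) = l^4 + 15*l^3 + 77*l^2 + 165*l + 126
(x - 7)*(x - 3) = x^2 - 10*x + 21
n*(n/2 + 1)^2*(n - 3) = n^4/4 + n^3/4 - 2*n^2 - 3*n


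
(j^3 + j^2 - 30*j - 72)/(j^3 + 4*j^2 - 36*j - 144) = (j + 3)/(j + 6)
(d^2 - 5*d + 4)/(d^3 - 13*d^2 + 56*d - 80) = (d - 1)/(d^2 - 9*d + 20)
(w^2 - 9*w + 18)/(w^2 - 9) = (w - 6)/(w + 3)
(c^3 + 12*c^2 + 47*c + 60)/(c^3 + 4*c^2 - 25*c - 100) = (c + 3)/(c - 5)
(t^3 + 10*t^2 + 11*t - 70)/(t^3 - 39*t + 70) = (t + 5)/(t - 5)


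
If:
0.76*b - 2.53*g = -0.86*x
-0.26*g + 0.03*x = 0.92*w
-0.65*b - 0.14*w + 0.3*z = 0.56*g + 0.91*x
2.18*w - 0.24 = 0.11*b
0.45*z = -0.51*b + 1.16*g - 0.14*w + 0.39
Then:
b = -1.99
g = 0.25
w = 0.01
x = 2.51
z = 3.77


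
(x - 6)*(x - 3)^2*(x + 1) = x^4 - 11*x^3 + 33*x^2 - 9*x - 54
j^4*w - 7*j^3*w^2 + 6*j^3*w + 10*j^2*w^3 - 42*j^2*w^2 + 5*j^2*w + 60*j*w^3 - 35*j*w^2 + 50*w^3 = (j + 5)*(j - 5*w)*(j - 2*w)*(j*w + w)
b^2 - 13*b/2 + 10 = (b - 4)*(b - 5/2)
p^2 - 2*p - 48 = (p - 8)*(p + 6)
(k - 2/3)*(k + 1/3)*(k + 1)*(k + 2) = k^4 + 8*k^3/3 + 7*k^2/9 - 4*k/3 - 4/9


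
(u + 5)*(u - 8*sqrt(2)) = u^2 - 8*sqrt(2)*u + 5*u - 40*sqrt(2)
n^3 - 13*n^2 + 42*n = n*(n - 7)*(n - 6)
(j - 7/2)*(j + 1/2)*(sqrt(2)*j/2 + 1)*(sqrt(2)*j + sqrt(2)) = j^4 - 2*j^3 + sqrt(2)*j^3 - 19*j^2/4 - 2*sqrt(2)*j^2 - 19*sqrt(2)*j/4 - 7*j/4 - 7*sqrt(2)/4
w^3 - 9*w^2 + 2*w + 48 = (w - 8)*(w - 3)*(w + 2)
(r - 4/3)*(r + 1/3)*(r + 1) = r^3 - 13*r/9 - 4/9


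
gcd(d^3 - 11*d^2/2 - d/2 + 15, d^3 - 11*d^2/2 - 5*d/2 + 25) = d - 5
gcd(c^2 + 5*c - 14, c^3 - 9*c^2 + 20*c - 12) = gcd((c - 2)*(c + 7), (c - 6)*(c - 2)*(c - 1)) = c - 2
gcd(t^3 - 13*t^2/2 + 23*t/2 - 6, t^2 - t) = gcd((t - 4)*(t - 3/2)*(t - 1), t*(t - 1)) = t - 1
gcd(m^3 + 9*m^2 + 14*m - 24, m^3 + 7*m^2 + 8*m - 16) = m^2 + 3*m - 4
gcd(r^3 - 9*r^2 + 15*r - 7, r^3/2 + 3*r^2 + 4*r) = 1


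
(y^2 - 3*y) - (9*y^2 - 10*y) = -8*y^2 + 7*y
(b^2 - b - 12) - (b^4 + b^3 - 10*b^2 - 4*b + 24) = -b^4 - b^3 + 11*b^2 + 3*b - 36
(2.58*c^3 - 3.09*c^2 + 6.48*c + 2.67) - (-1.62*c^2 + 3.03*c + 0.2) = 2.58*c^3 - 1.47*c^2 + 3.45*c + 2.47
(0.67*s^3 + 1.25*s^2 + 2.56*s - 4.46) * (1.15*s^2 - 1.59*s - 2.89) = 0.7705*s^5 + 0.3722*s^4 - 0.9798*s^3 - 12.8119*s^2 - 0.307*s + 12.8894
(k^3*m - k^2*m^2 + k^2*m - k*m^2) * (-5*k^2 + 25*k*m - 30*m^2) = -5*k^5*m + 30*k^4*m^2 - 5*k^4*m - 55*k^3*m^3 + 30*k^3*m^2 + 30*k^2*m^4 - 55*k^2*m^3 + 30*k*m^4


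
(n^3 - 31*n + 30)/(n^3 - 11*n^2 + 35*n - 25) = (n + 6)/(n - 5)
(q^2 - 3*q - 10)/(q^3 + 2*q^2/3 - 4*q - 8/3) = 3*(q - 5)/(3*q^2 - 4*q - 4)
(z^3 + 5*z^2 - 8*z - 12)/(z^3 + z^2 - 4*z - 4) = (z + 6)/(z + 2)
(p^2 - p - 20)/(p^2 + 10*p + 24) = (p - 5)/(p + 6)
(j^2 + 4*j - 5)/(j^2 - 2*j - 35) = (j - 1)/(j - 7)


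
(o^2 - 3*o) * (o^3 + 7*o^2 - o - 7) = o^5 + 4*o^4 - 22*o^3 - 4*o^2 + 21*o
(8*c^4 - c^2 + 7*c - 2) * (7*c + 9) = 56*c^5 + 72*c^4 - 7*c^3 + 40*c^2 + 49*c - 18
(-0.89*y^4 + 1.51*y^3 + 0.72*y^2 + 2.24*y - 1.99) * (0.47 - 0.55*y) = 0.4895*y^5 - 1.2488*y^4 + 0.3137*y^3 - 0.8936*y^2 + 2.1473*y - 0.9353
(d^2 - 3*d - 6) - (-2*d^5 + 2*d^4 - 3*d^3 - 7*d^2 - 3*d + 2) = 2*d^5 - 2*d^4 + 3*d^3 + 8*d^2 - 8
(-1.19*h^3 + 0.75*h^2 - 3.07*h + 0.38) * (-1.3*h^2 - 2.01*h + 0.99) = 1.547*h^5 + 1.4169*h^4 + 1.3054*h^3 + 6.4192*h^2 - 3.8031*h + 0.3762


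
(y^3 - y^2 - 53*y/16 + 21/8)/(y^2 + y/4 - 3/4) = (4*y^2 - y - 14)/(4*(y + 1))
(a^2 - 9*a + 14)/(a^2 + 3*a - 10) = (a - 7)/(a + 5)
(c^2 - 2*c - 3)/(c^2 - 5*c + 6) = (c + 1)/(c - 2)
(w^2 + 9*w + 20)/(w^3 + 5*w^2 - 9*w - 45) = (w + 4)/(w^2 - 9)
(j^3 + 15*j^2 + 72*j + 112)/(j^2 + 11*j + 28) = j + 4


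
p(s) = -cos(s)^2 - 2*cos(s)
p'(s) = 2*sin(s)*cos(s) + 2*sin(s)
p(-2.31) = 0.89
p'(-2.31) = -0.48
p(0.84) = -1.78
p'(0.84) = 2.48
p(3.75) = 0.97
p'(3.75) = -0.21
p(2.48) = 0.96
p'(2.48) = 0.26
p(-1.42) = -0.32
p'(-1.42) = -2.27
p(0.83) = -1.81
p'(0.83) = 2.47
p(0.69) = -2.14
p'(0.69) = 2.25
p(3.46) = 1.00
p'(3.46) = -0.03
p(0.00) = -3.00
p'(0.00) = 0.00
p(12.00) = -2.40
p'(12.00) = -1.98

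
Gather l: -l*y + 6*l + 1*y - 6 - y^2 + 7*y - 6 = l*(6 - y) - y^2 + 8*y - 12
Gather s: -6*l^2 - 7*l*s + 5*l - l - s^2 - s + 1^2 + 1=-6*l^2 + 4*l - s^2 + s*(-7*l - 1) + 2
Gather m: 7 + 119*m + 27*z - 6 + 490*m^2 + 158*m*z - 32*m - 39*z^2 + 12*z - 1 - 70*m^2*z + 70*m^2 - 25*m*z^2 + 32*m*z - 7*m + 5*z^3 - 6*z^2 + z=m^2*(560 - 70*z) + m*(-25*z^2 + 190*z + 80) + 5*z^3 - 45*z^2 + 40*z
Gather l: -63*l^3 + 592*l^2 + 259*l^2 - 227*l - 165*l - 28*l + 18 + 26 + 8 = -63*l^3 + 851*l^2 - 420*l + 52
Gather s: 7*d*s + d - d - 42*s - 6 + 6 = s*(7*d - 42)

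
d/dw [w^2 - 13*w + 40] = 2*w - 13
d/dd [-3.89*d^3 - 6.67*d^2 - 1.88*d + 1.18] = -11.67*d^2 - 13.34*d - 1.88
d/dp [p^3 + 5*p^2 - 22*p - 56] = 3*p^2 + 10*p - 22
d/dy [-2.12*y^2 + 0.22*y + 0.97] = 0.22 - 4.24*y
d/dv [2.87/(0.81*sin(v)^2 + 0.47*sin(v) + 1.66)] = -(4.6494*sin(v) + 1.3489)*cos(v)/(0.81*sin(v)^2 + 0.47*sin(v) + 1.66)^2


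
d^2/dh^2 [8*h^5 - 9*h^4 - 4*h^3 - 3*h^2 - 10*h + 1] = 160*h^3 - 108*h^2 - 24*h - 6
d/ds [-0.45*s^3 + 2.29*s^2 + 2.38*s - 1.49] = -1.35*s^2 + 4.58*s + 2.38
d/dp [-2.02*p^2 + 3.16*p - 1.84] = 3.16 - 4.04*p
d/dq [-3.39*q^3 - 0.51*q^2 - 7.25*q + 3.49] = -10.17*q^2 - 1.02*q - 7.25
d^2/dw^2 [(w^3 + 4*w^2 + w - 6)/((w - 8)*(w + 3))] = 140/(w^3 - 24*w^2 + 192*w - 512)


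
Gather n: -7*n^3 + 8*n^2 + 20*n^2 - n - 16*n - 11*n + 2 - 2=-7*n^3 + 28*n^2 - 28*n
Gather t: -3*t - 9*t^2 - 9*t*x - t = -9*t^2 + t*(-9*x - 4)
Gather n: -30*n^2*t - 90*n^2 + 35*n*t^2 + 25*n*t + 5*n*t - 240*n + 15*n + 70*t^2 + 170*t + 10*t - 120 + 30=n^2*(-30*t - 90) + n*(35*t^2 + 30*t - 225) + 70*t^2 + 180*t - 90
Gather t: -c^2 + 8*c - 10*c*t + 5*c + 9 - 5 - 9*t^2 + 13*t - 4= -c^2 + 13*c - 9*t^2 + t*(13 - 10*c)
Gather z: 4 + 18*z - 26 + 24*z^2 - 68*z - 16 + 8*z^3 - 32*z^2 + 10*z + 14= 8*z^3 - 8*z^2 - 40*z - 24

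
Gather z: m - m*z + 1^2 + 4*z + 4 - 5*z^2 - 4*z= -m*z + m - 5*z^2 + 5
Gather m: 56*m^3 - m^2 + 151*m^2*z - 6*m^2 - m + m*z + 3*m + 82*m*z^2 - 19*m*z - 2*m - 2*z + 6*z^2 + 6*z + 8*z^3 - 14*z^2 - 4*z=56*m^3 + m^2*(151*z - 7) + m*(82*z^2 - 18*z) + 8*z^3 - 8*z^2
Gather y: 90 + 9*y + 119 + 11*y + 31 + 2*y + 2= 22*y + 242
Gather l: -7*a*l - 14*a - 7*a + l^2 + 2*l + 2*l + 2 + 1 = -21*a + l^2 + l*(4 - 7*a) + 3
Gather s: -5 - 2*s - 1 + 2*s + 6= 0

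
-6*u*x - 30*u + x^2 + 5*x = (-6*u + x)*(x + 5)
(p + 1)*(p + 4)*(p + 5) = p^3 + 10*p^2 + 29*p + 20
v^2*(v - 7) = v^3 - 7*v^2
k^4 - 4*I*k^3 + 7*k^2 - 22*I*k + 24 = (k - 4*I)*(k - 3*I)*(k + I)*(k + 2*I)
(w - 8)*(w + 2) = w^2 - 6*w - 16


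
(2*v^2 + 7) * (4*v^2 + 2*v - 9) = 8*v^4 + 4*v^3 + 10*v^2 + 14*v - 63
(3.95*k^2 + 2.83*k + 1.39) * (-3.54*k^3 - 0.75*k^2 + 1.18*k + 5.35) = -13.983*k^5 - 12.9807*k^4 - 2.3821*k^3 + 23.4294*k^2 + 16.7807*k + 7.4365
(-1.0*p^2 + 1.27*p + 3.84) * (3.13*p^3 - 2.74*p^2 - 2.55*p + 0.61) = -3.13*p^5 + 6.7151*p^4 + 11.0894*p^3 - 14.3701*p^2 - 9.0173*p + 2.3424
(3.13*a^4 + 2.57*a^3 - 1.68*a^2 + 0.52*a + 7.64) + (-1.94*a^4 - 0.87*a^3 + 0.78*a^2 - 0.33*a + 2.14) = 1.19*a^4 + 1.7*a^3 - 0.9*a^2 + 0.19*a + 9.78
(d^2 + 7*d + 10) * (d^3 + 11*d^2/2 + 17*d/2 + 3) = d^5 + 25*d^4/2 + 57*d^3 + 235*d^2/2 + 106*d + 30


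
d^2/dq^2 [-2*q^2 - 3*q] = -4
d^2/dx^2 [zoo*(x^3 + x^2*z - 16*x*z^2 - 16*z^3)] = zoo*(x + z)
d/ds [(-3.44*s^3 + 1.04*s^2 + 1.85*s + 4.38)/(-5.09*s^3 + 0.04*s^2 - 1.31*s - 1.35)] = (5.156*s^4 + 27.8458*s^3 + 79.3782*s^2 - 3.1584*s + 3.2403)/(25.9081*s^6 - 0.4072*s^5 + 13.3374*s^4 + 13.6382*s^3 + 1.6081*s^2 + 3.537*s + 1.8225)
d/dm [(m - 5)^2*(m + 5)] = (m - 5)*(3*m + 5)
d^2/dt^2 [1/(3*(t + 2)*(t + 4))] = 2*((t + 2)^2 + (t + 2)*(t + 4) + (t + 4)^2)/(3*(t + 2)^3*(t + 4)^3)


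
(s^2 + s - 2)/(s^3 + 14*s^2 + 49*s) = (s^2 + s - 2)/(s*(s^2 + 14*s + 49))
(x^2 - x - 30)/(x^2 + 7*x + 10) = (x - 6)/(x + 2)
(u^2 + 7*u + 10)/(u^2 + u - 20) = (u + 2)/(u - 4)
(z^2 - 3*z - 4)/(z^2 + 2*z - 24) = (z + 1)/(z + 6)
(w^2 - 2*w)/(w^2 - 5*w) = (w - 2)/(w - 5)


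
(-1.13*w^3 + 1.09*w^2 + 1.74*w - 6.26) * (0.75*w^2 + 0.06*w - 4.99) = -0.8475*w^5 + 0.7497*w^4 + 7.0091*w^3 - 10.0297*w^2 - 9.0582*w + 31.2374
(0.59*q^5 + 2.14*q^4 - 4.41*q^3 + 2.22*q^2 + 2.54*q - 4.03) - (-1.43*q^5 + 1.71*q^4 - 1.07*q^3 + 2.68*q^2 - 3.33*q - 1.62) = 2.02*q^5 + 0.43*q^4 - 3.34*q^3 - 0.46*q^2 + 5.87*q - 2.41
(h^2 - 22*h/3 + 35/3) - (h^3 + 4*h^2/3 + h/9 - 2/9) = -h^3 - h^2/3 - 67*h/9 + 107/9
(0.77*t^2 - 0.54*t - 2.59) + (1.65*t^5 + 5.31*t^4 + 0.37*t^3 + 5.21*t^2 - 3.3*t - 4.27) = 1.65*t^5 + 5.31*t^4 + 0.37*t^3 + 5.98*t^2 - 3.84*t - 6.86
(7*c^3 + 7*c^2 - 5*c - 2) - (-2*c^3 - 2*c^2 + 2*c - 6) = 9*c^3 + 9*c^2 - 7*c + 4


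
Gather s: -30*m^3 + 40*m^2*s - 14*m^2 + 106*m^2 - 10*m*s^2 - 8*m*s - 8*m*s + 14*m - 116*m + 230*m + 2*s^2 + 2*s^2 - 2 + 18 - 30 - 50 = -30*m^3 + 92*m^2 + 128*m + s^2*(4 - 10*m) + s*(40*m^2 - 16*m) - 64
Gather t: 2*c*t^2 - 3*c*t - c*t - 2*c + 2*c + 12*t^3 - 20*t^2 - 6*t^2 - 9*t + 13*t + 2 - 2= 12*t^3 + t^2*(2*c - 26) + t*(4 - 4*c)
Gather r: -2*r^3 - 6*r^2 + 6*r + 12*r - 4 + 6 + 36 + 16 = -2*r^3 - 6*r^2 + 18*r + 54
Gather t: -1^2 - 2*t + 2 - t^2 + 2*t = 1 - t^2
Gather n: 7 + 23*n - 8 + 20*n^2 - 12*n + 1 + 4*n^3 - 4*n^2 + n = 4*n^3 + 16*n^2 + 12*n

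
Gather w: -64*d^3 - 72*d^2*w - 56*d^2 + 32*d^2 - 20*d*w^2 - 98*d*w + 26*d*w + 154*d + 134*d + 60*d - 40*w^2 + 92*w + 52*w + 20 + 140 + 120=-64*d^3 - 24*d^2 + 348*d + w^2*(-20*d - 40) + w*(-72*d^2 - 72*d + 144) + 280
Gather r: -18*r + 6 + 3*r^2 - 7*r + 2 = 3*r^2 - 25*r + 8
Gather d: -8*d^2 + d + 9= -8*d^2 + d + 9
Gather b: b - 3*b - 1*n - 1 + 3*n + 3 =-2*b + 2*n + 2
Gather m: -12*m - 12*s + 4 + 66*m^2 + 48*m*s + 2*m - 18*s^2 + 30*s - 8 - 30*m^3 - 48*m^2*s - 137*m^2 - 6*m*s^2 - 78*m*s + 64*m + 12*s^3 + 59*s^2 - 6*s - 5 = -30*m^3 + m^2*(-48*s - 71) + m*(-6*s^2 - 30*s + 54) + 12*s^3 + 41*s^2 + 12*s - 9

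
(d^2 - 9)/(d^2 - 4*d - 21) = (d - 3)/(d - 7)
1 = 1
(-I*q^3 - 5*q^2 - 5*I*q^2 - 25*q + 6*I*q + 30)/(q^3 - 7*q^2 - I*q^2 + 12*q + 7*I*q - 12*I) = (-I*q^3 - 5*q^2*(1 + I) + q*(-25 + 6*I) + 30)/(q^3 - q^2*(7 + I) + q*(12 + 7*I) - 12*I)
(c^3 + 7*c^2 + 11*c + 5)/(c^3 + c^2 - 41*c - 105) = (c^2 + 2*c + 1)/(c^2 - 4*c - 21)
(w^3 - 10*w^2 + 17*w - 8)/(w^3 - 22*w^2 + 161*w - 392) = (w^2 - 2*w + 1)/(w^2 - 14*w + 49)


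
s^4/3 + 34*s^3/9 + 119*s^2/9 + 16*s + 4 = (s/3 + 1)*(s + 1/3)*(s + 2)*(s + 6)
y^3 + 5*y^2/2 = y^2*(y + 5/2)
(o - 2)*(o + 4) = o^2 + 2*o - 8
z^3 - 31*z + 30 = (z - 5)*(z - 1)*(z + 6)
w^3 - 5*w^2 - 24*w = w*(w - 8)*(w + 3)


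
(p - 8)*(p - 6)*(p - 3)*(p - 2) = p^4 - 19*p^3 + 124*p^2 - 324*p + 288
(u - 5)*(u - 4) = u^2 - 9*u + 20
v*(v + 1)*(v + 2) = v^3 + 3*v^2 + 2*v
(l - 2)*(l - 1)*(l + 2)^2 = l^4 + l^3 - 6*l^2 - 4*l + 8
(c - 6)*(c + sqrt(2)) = c^2 - 6*c + sqrt(2)*c - 6*sqrt(2)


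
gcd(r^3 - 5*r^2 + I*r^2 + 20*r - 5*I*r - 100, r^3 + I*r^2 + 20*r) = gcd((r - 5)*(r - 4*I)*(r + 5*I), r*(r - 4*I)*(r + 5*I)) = r^2 + I*r + 20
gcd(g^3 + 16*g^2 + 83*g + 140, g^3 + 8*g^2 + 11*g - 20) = g^2 + 9*g + 20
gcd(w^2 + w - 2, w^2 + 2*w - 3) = w - 1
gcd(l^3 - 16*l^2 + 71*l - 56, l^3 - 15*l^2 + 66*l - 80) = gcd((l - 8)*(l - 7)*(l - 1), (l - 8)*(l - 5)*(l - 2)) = l - 8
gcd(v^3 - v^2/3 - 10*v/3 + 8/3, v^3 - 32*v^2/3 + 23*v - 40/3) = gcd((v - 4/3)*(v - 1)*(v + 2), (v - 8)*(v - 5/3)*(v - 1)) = v - 1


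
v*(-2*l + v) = -2*l*v + v^2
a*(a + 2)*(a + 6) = a^3 + 8*a^2 + 12*a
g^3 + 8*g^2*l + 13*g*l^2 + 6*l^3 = (g + l)^2*(g + 6*l)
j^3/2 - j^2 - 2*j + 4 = (j/2 + 1)*(j - 2)^2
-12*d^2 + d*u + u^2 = (-3*d + u)*(4*d + u)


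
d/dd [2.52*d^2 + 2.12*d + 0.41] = 5.04*d + 2.12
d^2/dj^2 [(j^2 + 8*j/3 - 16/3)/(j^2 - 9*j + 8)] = 10*(7*j^3 - 24*j^2 + 48*j - 80)/(3*(j^6 - 27*j^5 + 267*j^4 - 1161*j^3 + 2136*j^2 - 1728*j + 512))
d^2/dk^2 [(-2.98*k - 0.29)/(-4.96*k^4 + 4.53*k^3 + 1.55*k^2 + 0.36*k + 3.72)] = (879.753216*k^7 - 928.623104000001*k^6 + 33.9736919999999*k^5 + 188.75232*k^4 + 1134.799316*k^3 - 531.385098*k^2 - 131.446944*k - 11.250744)/(122.023936*k^12 - 334.335744*k^11 + 190.953552*k^10 + 89.430435*k^9 - 285.694233*k^8 + 463.297149*k^7 - 74.378951*k^6 - 121.221252*k^5 + 142.101396*k^4 - 200.565072*k^3 - 65.794896*k^2 - 14.945472*k - 51.478848)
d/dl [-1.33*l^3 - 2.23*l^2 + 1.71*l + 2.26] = -3.99*l^2 - 4.46*l + 1.71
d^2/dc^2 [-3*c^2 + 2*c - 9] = -6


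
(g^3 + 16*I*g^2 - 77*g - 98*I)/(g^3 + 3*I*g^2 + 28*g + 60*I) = (g^2 + 14*I*g - 49)/(g^2 + I*g + 30)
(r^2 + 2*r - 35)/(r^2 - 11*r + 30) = (r + 7)/(r - 6)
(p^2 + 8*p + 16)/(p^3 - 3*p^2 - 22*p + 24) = (p + 4)/(p^2 - 7*p + 6)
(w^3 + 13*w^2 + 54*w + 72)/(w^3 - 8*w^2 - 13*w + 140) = (w^2 + 9*w + 18)/(w^2 - 12*w + 35)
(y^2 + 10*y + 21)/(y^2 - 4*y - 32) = (y^2 + 10*y + 21)/(y^2 - 4*y - 32)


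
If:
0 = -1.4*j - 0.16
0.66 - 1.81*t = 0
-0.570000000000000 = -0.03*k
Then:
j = -0.11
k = 19.00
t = 0.36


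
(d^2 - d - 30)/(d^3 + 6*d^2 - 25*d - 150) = (d - 6)/(d^2 + d - 30)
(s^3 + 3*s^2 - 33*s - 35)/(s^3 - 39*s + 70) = (s + 1)/(s - 2)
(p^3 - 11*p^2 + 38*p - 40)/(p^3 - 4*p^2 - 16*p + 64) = (p^2 - 7*p + 10)/(p^2 - 16)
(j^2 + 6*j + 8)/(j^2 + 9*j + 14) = (j + 4)/(j + 7)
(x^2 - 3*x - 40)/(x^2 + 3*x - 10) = (x - 8)/(x - 2)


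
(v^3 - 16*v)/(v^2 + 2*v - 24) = v*(v + 4)/(v + 6)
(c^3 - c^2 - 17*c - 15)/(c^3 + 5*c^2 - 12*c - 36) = (c^3 - c^2 - 17*c - 15)/(c^3 + 5*c^2 - 12*c - 36)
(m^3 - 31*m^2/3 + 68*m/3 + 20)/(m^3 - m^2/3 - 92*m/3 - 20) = (m - 5)/(m + 5)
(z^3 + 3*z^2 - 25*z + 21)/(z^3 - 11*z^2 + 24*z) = (z^2 + 6*z - 7)/(z*(z - 8))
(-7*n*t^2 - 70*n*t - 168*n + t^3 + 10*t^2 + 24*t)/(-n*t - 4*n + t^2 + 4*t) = (-7*n*t - 42*n + t^2 + 6*t)/(-n + t)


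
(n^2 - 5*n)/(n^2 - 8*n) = (n - 5)/(n - 8)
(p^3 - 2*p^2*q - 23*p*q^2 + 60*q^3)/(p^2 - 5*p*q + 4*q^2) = (p^2 + 2*p*q - 15*q^2)/(p - q)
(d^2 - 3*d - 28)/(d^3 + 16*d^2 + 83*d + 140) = (d - 7)/(d^2 + 12*d + 35)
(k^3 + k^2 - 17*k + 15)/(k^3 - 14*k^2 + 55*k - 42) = (k^2 + 2*k - 15)/(k^2 - 13*k + 42)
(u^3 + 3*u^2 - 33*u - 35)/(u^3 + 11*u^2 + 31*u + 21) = (u - 5)/(u + 3)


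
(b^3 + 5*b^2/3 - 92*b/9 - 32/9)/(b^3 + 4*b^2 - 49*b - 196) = (9*b^2 - 21*b - 8)/(9*(b^2 - 49))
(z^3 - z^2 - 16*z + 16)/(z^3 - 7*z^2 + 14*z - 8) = (z + 4)/(z - 2)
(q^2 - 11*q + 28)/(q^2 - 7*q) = (q - 4)/q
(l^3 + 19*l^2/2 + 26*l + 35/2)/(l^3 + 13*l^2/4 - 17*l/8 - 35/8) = 4*(l + 5)/(4*l - 5)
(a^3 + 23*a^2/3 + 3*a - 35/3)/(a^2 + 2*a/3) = (3*a^3 + 23*a^2 + 9*a - 35)/(a*(3*a + 2))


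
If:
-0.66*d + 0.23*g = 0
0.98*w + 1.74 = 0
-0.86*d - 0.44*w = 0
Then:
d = 0.91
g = 2.61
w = -1.78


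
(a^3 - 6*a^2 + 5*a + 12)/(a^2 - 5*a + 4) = (a^2 - 2*a - 3)/(a - 1)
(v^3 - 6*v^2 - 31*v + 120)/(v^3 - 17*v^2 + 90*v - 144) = (v + 5)/(v - 6)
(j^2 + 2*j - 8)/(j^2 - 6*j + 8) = (j + 4)/(j - 4)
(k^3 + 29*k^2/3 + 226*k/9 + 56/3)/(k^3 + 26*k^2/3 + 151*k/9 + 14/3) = (3*k + 4)/(3*k + 1)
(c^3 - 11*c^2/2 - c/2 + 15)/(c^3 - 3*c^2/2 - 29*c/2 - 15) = (c - 2)/(c + 2)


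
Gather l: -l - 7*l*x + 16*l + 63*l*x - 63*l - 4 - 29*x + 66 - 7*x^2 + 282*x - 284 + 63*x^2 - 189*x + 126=l*(56*x - 48) + 56*x^2 + 64*x - 96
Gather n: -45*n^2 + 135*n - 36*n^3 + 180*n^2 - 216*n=-36*n^3 + 135*n^2 - 81*n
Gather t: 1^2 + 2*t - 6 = 2*t - 5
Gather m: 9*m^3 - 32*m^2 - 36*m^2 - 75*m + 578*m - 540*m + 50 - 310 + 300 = 9*m^3 - 68*m^2 - 37*m + 40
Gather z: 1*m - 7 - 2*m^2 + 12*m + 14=-2*m^2 + 13*m + 7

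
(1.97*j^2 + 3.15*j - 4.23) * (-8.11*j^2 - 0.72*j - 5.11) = -15.9767*j^4 - 26.9649*j^3 + 21.9706*j^2 - 13.0509*j + 21.6153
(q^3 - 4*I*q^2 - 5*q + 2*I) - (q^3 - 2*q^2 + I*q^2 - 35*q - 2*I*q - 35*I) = 2*q^2 - 5*I*q^2 + 30*q + 2*I*q + 37*I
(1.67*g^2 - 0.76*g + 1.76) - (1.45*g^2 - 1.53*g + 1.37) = 0.22*g^2 + 0.77*g + 0.39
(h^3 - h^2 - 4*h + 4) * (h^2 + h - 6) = h^5 - 11*h^3 + 6*h^2 + 28*h - 24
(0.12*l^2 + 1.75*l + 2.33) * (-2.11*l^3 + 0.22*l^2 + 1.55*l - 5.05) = -0.2532*l^5 - 3.6661*l^4 - 4.3453*l^3 + 2.6191*l^2 - 5.226*l - 11.7665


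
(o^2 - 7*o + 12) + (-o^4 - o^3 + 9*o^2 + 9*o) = -o^4 - o^3 + 10*o^2 + 2*o + 12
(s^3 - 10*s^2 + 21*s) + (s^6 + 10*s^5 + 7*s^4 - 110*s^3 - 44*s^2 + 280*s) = s^6 + 10*s^5 + 7*s^4 - 109*s^3 - 54*s^2 + 301*s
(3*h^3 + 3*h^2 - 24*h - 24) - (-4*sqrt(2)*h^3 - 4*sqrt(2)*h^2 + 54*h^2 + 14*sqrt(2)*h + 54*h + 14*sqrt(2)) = 3*h^3 + 4*sqrt(2)*h^3 - 51*h^2 + 4*sqrt(2)*h^2 - 78*h - 14*sqrt(2)*h - 24 - 14*sqrt(2)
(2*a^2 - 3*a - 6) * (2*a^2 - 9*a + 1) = 4*a^4 - 24*a^3 + 17*a^2 + 51*a - 6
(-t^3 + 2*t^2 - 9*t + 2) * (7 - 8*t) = 8*t^4 - 23*t^3 + 86*t^2 - 79*t + 14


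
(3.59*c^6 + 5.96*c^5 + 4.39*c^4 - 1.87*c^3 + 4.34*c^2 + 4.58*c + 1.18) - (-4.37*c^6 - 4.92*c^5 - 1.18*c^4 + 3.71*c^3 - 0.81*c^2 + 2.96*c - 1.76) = 7.96*c^6 + 10.88*c^5 + 5.57*c^4 - 5.58*c^3 + 5.15*c^2 + 1.62*c + 2.94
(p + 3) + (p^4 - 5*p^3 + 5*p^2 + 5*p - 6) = p^4 - 5*p^3 + 5*p^2 + 6*p - 3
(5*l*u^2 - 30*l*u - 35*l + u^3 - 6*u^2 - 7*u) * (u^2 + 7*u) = 5*l*u^4 + 5*l*u^3 - 245*l*u^2 - 245*l*u + u^5 + u^4 - 49*u^3 - 49*u^2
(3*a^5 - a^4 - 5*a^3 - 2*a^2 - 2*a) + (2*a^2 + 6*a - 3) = 3*a^5 - a^4 - 5*a^3 + 4*a - 3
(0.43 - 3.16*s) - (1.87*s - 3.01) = 3.44 - 5.03*s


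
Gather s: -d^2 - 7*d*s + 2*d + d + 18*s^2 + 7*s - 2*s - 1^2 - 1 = -d^2 + 3*d + 18*s^2 + s*(5 - 7*d) - 2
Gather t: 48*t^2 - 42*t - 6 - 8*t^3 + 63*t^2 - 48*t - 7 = -8*t^3 + 111*t^2 - 90*t - 13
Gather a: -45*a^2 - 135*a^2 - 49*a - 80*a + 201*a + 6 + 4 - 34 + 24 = -180*a^2 + 72*a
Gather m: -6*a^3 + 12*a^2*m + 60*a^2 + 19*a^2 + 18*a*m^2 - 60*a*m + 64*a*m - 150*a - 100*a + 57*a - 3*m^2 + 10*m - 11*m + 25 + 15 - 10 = -6*a^3 + 79*a^2 - 193*a + m^2*(18*a - 3) + m*(12*a^2 + 4*a - 1) + 30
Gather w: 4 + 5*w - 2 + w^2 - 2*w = w^2 + 3*w + 2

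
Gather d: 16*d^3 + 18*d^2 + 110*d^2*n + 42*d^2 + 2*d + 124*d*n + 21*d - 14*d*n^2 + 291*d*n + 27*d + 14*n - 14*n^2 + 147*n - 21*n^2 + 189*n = 16*d^3 + d^2*(110*n + 60) + d*(-14*n^2 + 415*n + 50) - 35*n^2 + 350*n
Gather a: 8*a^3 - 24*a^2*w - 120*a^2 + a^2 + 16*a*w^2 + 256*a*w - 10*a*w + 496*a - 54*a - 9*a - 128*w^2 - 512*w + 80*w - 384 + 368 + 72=8*a^3 + a^2*(-24*w - 119) + a*(16*w^2 + 246*w + 433) - 128*w^2 - 432*w + 56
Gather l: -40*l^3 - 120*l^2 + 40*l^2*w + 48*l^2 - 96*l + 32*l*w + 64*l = -40*l^3 + l^2*(40*w - 72) + l*(32*w - 32)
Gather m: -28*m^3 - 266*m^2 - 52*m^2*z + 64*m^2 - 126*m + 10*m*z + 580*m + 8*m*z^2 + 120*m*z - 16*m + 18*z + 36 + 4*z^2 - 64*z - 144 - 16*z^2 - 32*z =-28*m^3 + m^2*(-52*z - 202) + m*(8*z^2 + 130*z + 438) - 12*z^2 - 78*z - 108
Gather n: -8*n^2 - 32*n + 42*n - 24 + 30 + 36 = -8*n^2 + 10*n + 42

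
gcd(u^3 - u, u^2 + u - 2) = u - 1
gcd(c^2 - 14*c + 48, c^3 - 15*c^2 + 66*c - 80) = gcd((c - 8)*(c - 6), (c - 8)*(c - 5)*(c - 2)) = c - 8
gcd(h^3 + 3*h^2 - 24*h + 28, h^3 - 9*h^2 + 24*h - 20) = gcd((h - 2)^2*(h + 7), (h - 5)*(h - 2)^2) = h^2 - 4*h + 4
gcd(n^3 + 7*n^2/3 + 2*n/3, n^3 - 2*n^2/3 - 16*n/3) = n^2 + 2*n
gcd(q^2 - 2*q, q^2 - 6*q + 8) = q - 2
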